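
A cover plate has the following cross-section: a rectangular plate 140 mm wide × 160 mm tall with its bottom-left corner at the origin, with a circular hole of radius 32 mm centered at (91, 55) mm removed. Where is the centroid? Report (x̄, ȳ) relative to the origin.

plate: A = 140 × 160 = 22400.00, centroid at (70.00, 80.00).
hole: A = −π·32² = -3216.99, centroid at (91.00, 55.00).
ΣA = 19183.01 mm²
ΣAx̄ = (22400.00)(70.00) + (-3216.99)(91.00) = 1275253.83 mm³
ΣAȳ = (22400.00)(80.00) + (-3216.99)(55.00) = 1615065.50 mm³
x̄ = 1275253.83 / 19183.01 = 66.48 mm
ȳ = 1615065.50 / 19183.01 = 84.19 mm

x̄ = 66.48 mm, ȳ = 84.19 mm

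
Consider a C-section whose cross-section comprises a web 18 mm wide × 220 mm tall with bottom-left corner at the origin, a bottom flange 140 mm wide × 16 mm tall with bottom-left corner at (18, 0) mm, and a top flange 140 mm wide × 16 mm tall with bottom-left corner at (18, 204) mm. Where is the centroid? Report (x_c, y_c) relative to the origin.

x_c = 50.93 mm, y_c = 110.00 mm

web: A = 18 × 220 = 3960.00, centroid at (9.00, 110.00).
bottom flange: A = 140 × 16 = 2240.00, centroid at (88.00, 8.00).
top flange: A = 140 × 16 = 2240.00, centroid at (88.00, 212.00).
ΣA = 8440.00 mm²
ΣAx_c = (3960.00)(9.00) + (2240.00)(88.00) + (2240.00)(88.00) = 429880.00 mm³
ΣAy_c = (3960.00)(110.00) + (2240.00)(8.00) + (2240.00)(212.00) = 928400.00 mm³
x_c = 429880.00 / 8440.00 = 50.93 mm
y_c = 928400.00 / 8440.00 = 110.00 mm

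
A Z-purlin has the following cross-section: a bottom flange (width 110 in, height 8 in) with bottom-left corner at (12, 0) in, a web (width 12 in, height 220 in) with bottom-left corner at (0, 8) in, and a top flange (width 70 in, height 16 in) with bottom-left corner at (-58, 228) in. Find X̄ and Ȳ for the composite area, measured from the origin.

bottom flange: A = 110 × 8 = 880.00, centroid at (67.00, 4.00).
web: A = 12 × 220 = 2640.00, centroid at (6.00, 118.00).
top flange: A = 70 × 16 = 1120.00, centroid at (-23.00, 236.00).
ΣA = 4640.00 in², ΣAX̄ = 49040.00 in³, ΣAȲ = 579360.00 in³.
X̄ = 49040.00/4640.00 = 10.57 in; Ȳ = 579360.00/4640.00 = 124.86 in.

X̄ = 10.57 in, Ȳ = 124.86 in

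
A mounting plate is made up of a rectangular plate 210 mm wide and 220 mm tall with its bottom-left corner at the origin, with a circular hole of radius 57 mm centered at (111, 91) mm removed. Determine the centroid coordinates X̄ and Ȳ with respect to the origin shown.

Part | A | x̄ᵢ | ȳᵢ | A·x̄ᵢ | A·ȳᵢ
plate | 46200.00 | 105.00 | 110.00 | 4851000.00 | 5082000.00
hole | -10207.03 | 111.00 | 91.00 | -1132980.83 | -928840.14
Σ | 35992.97 |  |  | 3718019.17 | 4153159.86
X̄ = 3718019.17 / 35992.97 = 103.30 mm
Ȳ = 4153159.86 / 35992.97 = 115.39 mm

X̄ = 103.30 mm, Ȳ = 115.39 mm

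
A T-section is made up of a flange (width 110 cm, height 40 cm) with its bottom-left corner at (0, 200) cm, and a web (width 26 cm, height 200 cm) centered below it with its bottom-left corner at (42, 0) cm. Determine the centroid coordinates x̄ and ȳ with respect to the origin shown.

web: A = 26 × 200 = 5200.00, centroid at (55.00, 100.00).
flange: A = 110 × 40 = 4400.00, centroid at (55.00, 220.00).
ΣA = 9600.00 cm²
ΣAx̄ = (5200.00)(55.00) + (4400.00)(55.00) = 528000.00 cm³
ΣAȳ = (5200.00)(100.00) + (4400.00)(220.00) = 1488000.00 cm³
x̄ = 528000.00 / 9600.00 = 55.00 cm
ȳ = 1488000.00 / 9600.00 = 155.00 cm

x̄ = 55.00 cm, ȳ = 155.00 cm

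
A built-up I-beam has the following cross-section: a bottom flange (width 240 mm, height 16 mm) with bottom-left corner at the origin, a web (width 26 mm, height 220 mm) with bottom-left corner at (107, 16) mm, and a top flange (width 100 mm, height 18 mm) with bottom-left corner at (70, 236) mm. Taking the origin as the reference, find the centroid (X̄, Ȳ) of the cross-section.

X̄ = 120.00 mm, Ȳ = 104.97 mm

bottom flange: A = 240 × 16 = 3840.00, centroid at (120.00, 8.00).
web: A = 26 × 220 = 5720.00, centroid at (120.00, 126.00).
top flange: A = 100 × 18 = 1800.00, centroid at (120.00, 245.00).
ΣA = 11360.00 mm², ΣAX̄ = 1363200.00 mm³, ΣAȲ = 1192440.00 mm³.
X̄ = 1363200.00/11360.00 = 120.00 mm; Ȳ = 1192440.00/11360.00 = 104.97 mm.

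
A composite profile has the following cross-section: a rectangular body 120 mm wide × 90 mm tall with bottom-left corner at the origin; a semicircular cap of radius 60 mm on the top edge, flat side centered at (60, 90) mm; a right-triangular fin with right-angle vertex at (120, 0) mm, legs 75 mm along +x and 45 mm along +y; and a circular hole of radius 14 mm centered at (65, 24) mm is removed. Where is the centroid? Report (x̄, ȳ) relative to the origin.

rectangular body: A = 120 × 90 = 10800.00, centroid at (60.00, 45.00).
semicircular top: A = ½π·60² = 5654.87, centroid at (60.00, 115.46).
triangular fin: A = ½·75·45 = 1687.50, centroid at (145.00, 15.00).
hole: A = −π·14² = -615.75, centroid at (65.00, 24.00).
ΣA = 17526.61 mm², ΣAx̄ = 1191955.62 mm³, ΣAȳ = 1149472.46 mm³.
x̄ = 1191955.62/17526.61 = 68.01 mm; ȳ = 1149472.46/17526.61 = 65.58 mm.

x̄ = 68.01 mm, ȳ = 65.58 mm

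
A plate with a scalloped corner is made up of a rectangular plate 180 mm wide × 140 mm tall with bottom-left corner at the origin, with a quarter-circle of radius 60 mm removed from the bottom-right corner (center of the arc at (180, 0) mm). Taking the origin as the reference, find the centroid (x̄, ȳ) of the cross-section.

x̄ = 81.84 mm, ȳ = 75.63 mm

plate: A = 180 × 140 = 25200.00, centroid at (90.00, 70.00).
removed quarter-circle: A = −¼π·60² = -2827.43, centroid at (154.54, 25.46).
ΣA = 22372.57 mm²
ΣAx̄ = (25200.00)(90.00) + (-2827.43)(154.54) = 1831061.99 mm³
ΣAȳ = (25200.00)(70.00) + (-2827.43)(25.46) = 1692000.00 mm³
x̄ = 1831061.99 / 22372.57 = 81.84 mm
ȳ = 1692000.00 / 22372.57 = 75.63 mm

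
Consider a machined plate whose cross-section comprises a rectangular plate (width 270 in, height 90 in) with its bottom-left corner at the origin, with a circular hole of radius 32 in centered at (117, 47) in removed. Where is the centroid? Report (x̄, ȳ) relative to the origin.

x̄ = 137.75 in, ȳ = 44.69 in

plate: A = 270 × 90 = 24300.00, centroid at (135.00, 45.00).
hole: A = −π·32² = -3216.99, centroid at (117.00, 47.00).
ΣA = 21083.01 in²
ΣAx̄ = (24300.00)(135.00) + (-3216.99)(117.00) = 2904112.07 in³
ΣAȳ = (24300.00)(45.00) + (-3216.99)(47.00) = 942301.43 in³
x̄ = 2904112.07 / 21083.01 = 137.75 in
ȳ = 942301.43 / 21083.01 = 44.69 in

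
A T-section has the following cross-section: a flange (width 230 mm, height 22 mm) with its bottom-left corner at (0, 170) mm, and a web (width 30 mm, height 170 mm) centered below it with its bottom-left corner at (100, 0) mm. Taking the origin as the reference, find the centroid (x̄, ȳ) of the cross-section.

x̄ = 115.00 mm, ȳ = 132.81 mm

web: A = 30 × 170 = 5100.00, centroid at (115.00, 85.00).
flange: A = 230 × 22 = 5060.00, centroid at (115.00, 181.00).
ΣA = 10160.00 mm²
ΣAx̄ = (5100.00)(115.00) + (5060.00)(115.00) = 1168400.00 mm³
ΣAȳ = (5100.00)(85.00) + (5060.00)(181.00) = 1349360.00 mm³
x̄ = 1168400.00 / 10160.00 = 115.00 mm
ȳ = 1349360.00 / 10160.00 = 132.81 mm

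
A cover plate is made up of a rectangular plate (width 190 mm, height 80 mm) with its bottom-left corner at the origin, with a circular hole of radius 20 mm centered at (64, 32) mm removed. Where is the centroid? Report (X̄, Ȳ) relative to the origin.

X̄ = 97.79 mm, Ȳ = 40.72 mm

plate: A = 190 × 80 = 15200.00, centroid at (95.00, 40.00).
hole: A = −π·20² = -1256.64, centroid at (64.00, 32.00).
ΣA = 13943.36 mm²
ΣAX̄ = (15200.00)(95.00) + (-1256.64)(64.00) = 1363575.23 mm³
ΣAȲ = (15200.00)(40.00) + (-1256.64)(32.00) = 567787.61 mm³
X̄ = 1363575.23 / 13943.36 = 97.79 mm
Ȳ = 567787.61 / 13943.36 = 40.72 mm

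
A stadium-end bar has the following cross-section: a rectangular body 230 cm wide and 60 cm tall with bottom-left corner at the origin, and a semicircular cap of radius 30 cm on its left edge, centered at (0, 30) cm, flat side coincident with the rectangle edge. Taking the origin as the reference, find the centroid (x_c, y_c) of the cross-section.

Part | A | x̄ᵢ | ȳᵢ | A·x̄ᵢ | A·ȳᵢ
rectangular body | 13800.00 | 115.00 | 30.00 | 1587000.00 | 414000.00
semicircular end | 1413.72 | -12.73 | 30.00 | -18000.00 | 42411.50
Σ | 15213.72 |  |  | 1569000.00 | 456411.50
x_c = 1569000.00 / 15213.72 = 103.13 cm
y_c = 456411.50 / 15213.72 = 30.00 cm

x_c = 103.13 cm, y_c = 30.00 cm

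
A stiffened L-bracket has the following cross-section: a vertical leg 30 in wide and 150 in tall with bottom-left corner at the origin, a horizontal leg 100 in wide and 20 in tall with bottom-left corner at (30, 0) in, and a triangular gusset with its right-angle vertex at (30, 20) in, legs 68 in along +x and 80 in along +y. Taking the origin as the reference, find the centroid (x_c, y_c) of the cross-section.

x_c = 40.21 in, y_c = 52.54 in

Part | A | x̄ᵢ | ȳᵢ | A·x̄ᵢ | A·ȳᵢ
vertical leg | 4500.00 | 15.00 | 75.00 | 67500.00 | 337500.00
horizontal leg | 2000.00 | 80.00 | 10.00 | 160000.00 | 20000.00
gusset | 2720.00 | 52.67 | 46.67 | 143253.33 | 126933.33
Σ | 9220.00 |  |  | 370753.33 | 484433.33
x_c = 370753.33 / 9220.00 = 40.21 in
y_c = 484433.33 / 9220.00 = 52.54 in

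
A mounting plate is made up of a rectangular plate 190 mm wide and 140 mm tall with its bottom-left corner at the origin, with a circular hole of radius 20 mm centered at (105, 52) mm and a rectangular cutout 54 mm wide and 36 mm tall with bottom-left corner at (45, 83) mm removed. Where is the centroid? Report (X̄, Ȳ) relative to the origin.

Part | A | x̄ᵢ | ȳᵢ | A·x̄ᵢ | A·ȳᵢ
plate | 26600.00 | 95.00 | 70.00 | 2527000.00 | 1862000.00
hole 1 | -1256.64 | 105.00 | 52.00 | -131946.89 | -65345.13
hole 2 | -1944.00 | 72.00 | 101.00 | -139968.00 | -196344.00
Σ | 23399.36 |  |  | 2255085.11 | 1600310.87
X̄ = 2255085.11 / 23399.36 = 96.37 mm
Ȳ = 1600310.87 / 23399.36 = 68.39 mm

X̄ = 96.37 mm, Ȳ = 68.39 mm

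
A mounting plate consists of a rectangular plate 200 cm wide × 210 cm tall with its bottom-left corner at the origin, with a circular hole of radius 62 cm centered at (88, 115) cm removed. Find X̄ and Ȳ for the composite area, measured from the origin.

plate: A = 200 × 210 = 42000.00, centroid at (100.00, 105.00).
hole: A = −π·62² = -12076.28, centroid at (88.00, 115.00).
ΣA = 29923.72 cm², ΣAX̄ = 3137287.17 cm³, ΣAȲ = 3021227.55 cm³.
X̄ = 3137287.17/29923.72 = 104.84 cm; Ȳ = 3021227.55/29923.72 = 100.96 cm.

X̄ = 104.84 cm, Ȳ = 100.96 cm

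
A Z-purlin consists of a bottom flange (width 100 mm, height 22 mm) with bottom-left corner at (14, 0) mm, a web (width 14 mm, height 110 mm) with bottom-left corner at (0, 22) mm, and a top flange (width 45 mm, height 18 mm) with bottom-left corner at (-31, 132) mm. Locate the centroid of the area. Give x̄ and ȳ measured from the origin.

bottom flange: A = 100 × 22 = 2200.00, centroid at (64.00, 11.00).
web: A = 14 × 110 = 1540.00, centroid at (7.00, 77.00).
top flange: A = 45 × 18 = 810.00, centroid at (-8.50, 141.00).
ΣA = 4550.00 mm²
ΣAx̄ = (2200.00)(64.00) + (1540.00)(7.00) + (810.00)(-8.50) = 144695.00 mm³
ΣAȳ = (2200.00)(11.00) + (1540.00)(77.00) + (810.00)(141.00) = 256990.00 mm³
x̄ = 144695.00 / 4550.00 = 31.80 mm
ȳ = 256990.00 / 4550.00 = 56.48 mm

x̄ = 31.80 mm, ȳ = 56.48 mm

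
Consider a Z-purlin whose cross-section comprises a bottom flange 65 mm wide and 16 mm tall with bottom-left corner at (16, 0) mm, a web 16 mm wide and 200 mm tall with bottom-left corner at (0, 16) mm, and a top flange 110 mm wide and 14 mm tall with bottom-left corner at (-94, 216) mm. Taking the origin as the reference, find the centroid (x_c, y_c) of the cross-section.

Part | A | x̄ᵢ | ȳᵢ | A·x̄ᵢ | A·ȳᵢ
bottom flange | 1040.00 | 48.50 | 8.00 | 50440.00 | 8320.00
web | 3200.00 | 8.00 | 116.00 | 25600.00 | 371200.00
top flange | 1540.00 | -39.00 | 223.00 | -60060.00 | 343420.00
Σ | 5780.00 |  |  | 15980.00 | 722940.00
x_c = 15980.00 / 5780.00 = 2.76 mm
y_c = 722940.00 / 5780.00 = 125.08 mm

x_c = 2.76 mm, y_c = 125.08 mm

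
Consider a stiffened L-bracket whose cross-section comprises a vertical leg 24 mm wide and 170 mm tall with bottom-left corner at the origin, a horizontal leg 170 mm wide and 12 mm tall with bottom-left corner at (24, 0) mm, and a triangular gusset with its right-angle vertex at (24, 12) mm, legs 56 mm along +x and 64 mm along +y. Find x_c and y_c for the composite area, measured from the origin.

x_c = 43.96 mm, y_c = 52.93 mm

vertical leg: A = 24 × 170 = 4080.00, centroid at (12.00, 85.00).
horizontal leg: A = 170 × 12 = 2040.00, centroid at (109.00, 6.00).
gusset: A = ½·56·64 = 1792.00, centroid at (42.67, 33.33).
ΣA = 7912.00 mm²
ΣAx_c = (4080.00)(12.00) + (2040.00)(109.00) + (1792.00)(42.67) = 347778.67 mm³
ΣAy_c = (4080.00)(85.00) + (2040.00)(6.00) + (1792.00)(33.33) = 418773.33 mm³
x_c = 347778.67 / 7912.00 = 43.96 mm
y_c = 418773.33 / 7912.00 = 52.93 mm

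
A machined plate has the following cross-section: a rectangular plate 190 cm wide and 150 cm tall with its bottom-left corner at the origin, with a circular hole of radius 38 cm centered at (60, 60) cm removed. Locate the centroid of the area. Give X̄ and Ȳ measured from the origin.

plate: A = 190 × 150 = 28500.00, centroid at (95.00, 75.00).
hole: A = −π·38² = -4536.46, centroid at (60.00, 60.00).
ΣA = 23963.54 cm²
ΣAX̄ = (28500.00)(95.00) + (-4536.46)(60.00) = 2435312.41 cm³
ΣAȲ = (28500.00)(75.00) + (-4536.46)(60.00) = 1865312.41 cm³
X̄ = 2435312.41 / 23963.54 = 101.63 cm
Ȳ = 1865312.41 / 23963.54 = 77.84 cm

X̄ = 101.63 cm, Ȳ = 77.84 cm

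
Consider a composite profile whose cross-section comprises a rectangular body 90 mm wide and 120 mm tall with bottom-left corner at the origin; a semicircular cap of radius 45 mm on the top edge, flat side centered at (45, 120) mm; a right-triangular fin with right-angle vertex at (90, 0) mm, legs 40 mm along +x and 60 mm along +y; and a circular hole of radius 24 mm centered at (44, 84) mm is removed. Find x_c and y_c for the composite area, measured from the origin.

rectangular body: A = 90 × 120 = 10800.00, centroid at (45.00, 60.00).
semicircular top: A = ½π·45² = 3180.86, centroid at (45.00, 139.10).
triangular fin: A = ½·40·60 = 1200.00, centroid at (103.33, 20.00).
hole: A = −π·24² = -1809.56, centroid at (44.00, 84.00).
ΣA = 13371.31 mm², ΣAx_c = 673518.29 mm³, ΣAy_c = 962450.69 mm³.
x_c = 673518.29/13371.31 = 50.37 mm; y_c = 962450.69/13371.31 = 71.98 mm.

x_c = 50.37 mm, y_c = 71.98 mm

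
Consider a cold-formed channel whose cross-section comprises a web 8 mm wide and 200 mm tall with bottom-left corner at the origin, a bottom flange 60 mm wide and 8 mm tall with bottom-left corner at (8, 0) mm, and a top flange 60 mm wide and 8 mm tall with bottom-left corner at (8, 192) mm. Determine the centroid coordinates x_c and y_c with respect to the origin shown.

web: A = 8 × 200 = 1600.00, centroid at (4.00, 100.00).
bottom flange: A = 60 × 8 = 480.00, centroid at (38.00, 4.00).
top flange: A = 60 × 8 = 480.00, centroid at (38.00, 196.00).
ΣA = 2560.00 mm²
ΣAx_c = (1600.00)(4.00) + (480.00)(38.00) + (480.00)(38.00) = 42880.00 mm³
ΣAy_c = (1600.00)(100.00) + (480.00)(4.00) + (480.00)(196.00) = 256000.00 mm³
x_c = 42880.00 / 2560.00 = 16.75 mm
y_c = 256000.00 / 2560.00 = 100.00 mm

x_c = 16.75 mm, y_c = 100.00 mm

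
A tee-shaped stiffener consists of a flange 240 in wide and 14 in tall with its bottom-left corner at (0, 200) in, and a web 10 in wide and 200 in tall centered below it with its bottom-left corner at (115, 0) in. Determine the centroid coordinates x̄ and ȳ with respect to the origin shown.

x̄ = 120.00 in, ȳ = 167.07 in

Part | A | x̄ᵢ | ȳᵢ | A·x̄ᵢ | A·ȳᵢ
web | 2000.00 | 120.00 | 100.00 | 240000.00 | 200000.00
flange | 3360.00 | 120.00 | 207.00 | 403200.00 | 695520.00
Σ | 5360.00 |  |  | 643200.00 | 895520.00
x̄ = 643200.00 / 5360.00 = 120.00 in
ȳ = 895520.00 / 5360.00 = 167.07 in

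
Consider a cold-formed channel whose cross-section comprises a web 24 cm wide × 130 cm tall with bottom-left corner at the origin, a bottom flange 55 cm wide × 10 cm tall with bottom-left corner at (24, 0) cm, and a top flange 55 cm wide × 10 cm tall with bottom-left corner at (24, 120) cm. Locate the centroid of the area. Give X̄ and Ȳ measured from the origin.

web: A = 24 × 130 = 3120.00, centroid at (12.00, 65.00).
bottom flange: A = 55 × 10 = 550.00, centroid at (51.50, 5.00).
top flange: A = 55 × 10 = 550.00, centroid at (51.50, 125.00).
ΣA = 4220.00 cm²
ΣAX̄ = (3120.00)(12.00) + (550.00)(51.50) + (550.00)(51.50) = 94090.00 cm³
ΣAȲ = (3120.00)(65.00) + (550.00)(5.00) + (550.00)(125.00) = 274300.00 cm³
X̄ = 94090.00 / 4220.00 = 22.30 cm
Ȳ = 274300.00 / 4220.00 = 65.00 cm

X̄ = 22.30 cm, Ȳ = 65.00 cm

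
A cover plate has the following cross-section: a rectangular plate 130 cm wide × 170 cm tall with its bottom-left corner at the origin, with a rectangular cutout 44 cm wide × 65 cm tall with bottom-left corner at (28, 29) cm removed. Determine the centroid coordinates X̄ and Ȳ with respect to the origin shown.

X̄ = 67.23 cm, Ȳ = 88.49 cm

Part | A | x̄ᵢ | ȳᵢ | A·x̄ᵢ | A·ȳᵢ
plate | 22100.00 | 65.00 | 85.00 | 1436500.00 | 1878500.00
hole | -2860.00 | 50.00 | 61.50 | -143000.00 | -175890.00
Σ | 19240.00 |  |  | 1293500.00 | 1702610.00
X̄ = 1293500.00 / 19240.00 = 67.23 cm
Ȳ = 1702610.00 / 19240.00 = 88.49 cm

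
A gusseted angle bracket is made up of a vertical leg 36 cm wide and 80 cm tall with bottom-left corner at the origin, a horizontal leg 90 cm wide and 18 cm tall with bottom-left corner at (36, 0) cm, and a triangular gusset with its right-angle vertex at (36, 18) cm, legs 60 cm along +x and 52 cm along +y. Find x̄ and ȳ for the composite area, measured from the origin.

vertical leg: A = 36 × 80 = 2880.00, centroid at (18.00, 40.00).
horizontal leg: A = 90 × 18 = 1620.00, centroid at (81.00, 9.00).
gusset: A = ½·60·52 = 1560.00, centroid at (56.00, 35.33).
ΣA = 6060.00 cm², ΣAx̄ = 270420.00 cm³, ΣAȳ = 184900.00 cm³.
x̄ = 270420.00/6060.00 = 44.62 cm; ȳ = 184900.00/6060.00 = 30.51 cm.

x̄ = 44.62 cm, ȳ = 30.51 cm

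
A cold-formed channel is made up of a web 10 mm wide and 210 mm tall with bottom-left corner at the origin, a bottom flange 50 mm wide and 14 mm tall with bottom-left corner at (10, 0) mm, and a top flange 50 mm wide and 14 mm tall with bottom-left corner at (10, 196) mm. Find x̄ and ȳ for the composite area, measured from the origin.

Part | A | x̄ᵢ | ȳᵢ | A·x̄ᵢ | A·ȳᵢ
web | 2100.00 | 5.00 | 105.00 | 10500.00 | 220500.00
bottom flange | 700.00 | 35.00 | 7.00 | 24500.00 | 4900.00
top flange | 700.00 | 35.00 | 203.00 | 24500.00 | 142100.00
Σ | 3500.00 |  |  | 59500.00 | 367500.00
x̄ = 59500.00 / 3500.00 = 17.00 mm
ȳ = 367500.00 / 3500.00 = 105.00 mm

x̄ = 17.00 mm, ȳ = 105.00 mm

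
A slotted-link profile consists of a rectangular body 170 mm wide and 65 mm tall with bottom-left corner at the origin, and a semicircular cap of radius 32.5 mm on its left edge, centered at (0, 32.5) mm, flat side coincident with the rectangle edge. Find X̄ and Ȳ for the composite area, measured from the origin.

X̄ = 72.10 mm, Ȳ = 32.50 mm

Part | A | x̄ᵢ | ȳᵢ | A·x̄ᵢ | A·ȳᵢ
rectangular body | 11050.00 | 85.00 | 32.50 | 939250.00 | 359125.00
semicircular end | 1659.15 | -13.79 | 32.50 | -22885.42 | 53922.49
Σ | 12709.15 |  |  | 916364.58 | 413047.49
X̄ = 916364.58 / 12709.15 = 72.10 mm
Ȳ = 413047.49 / 12709.15 = 32.50 mm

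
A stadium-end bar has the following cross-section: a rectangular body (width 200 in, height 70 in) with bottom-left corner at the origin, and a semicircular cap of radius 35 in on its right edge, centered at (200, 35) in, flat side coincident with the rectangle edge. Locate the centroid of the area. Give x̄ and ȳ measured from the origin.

x̄ = 113.88 in, ȳ = 35.00 in

rectangular body: A = 200 × 70 = 14000.00, centroid at (100.00, 35.00).
semicircular end: A = ½π·35² = 1924.23, centroid at (214.85, 35.00).
ΣA = 15924.23 in², ΣAx̄ = 1813428.43 in³, ΣAȳ = 557347.89 in³.
x̄ = 1813428.43/15924.23 = 113.88 in; ȳ = 557347.89/15924.23 = 35.00 in.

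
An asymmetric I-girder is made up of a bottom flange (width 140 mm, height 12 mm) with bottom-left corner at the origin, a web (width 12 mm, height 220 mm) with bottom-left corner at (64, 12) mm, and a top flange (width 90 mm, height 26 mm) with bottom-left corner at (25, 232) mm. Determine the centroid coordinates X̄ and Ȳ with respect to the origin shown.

Part | A | x̄ᵢ | ȳᵢ | A·x̄ᵢ | A·ȳᵢ
bottom flange | 1680.00 | 70.00 | 6.00 | 117600.00 | 10080.00
web | 2640.00 | 70.00 | 122.00 | 184800.00 | 322080.00
top flange | 2340.00 | 70.00 | 245.00 | 163800.00 | 573300.00
Σ | 6660.00 |  |  | 466200.00 | 905460.00
X̄ = 466200.00 / 6660.00 = 70.00 mm
Ȳ = 905460.00 / 6660.00 = 135.95 mm

X̄ = 70.00 mm, Ȳ = 135.95 mm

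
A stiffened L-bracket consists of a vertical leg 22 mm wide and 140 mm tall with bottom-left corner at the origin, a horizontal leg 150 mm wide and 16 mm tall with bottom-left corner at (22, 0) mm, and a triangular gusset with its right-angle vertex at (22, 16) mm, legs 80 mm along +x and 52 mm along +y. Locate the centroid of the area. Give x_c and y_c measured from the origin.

vertical leg: A = 22 × 140 = 3080.00, centroid at (11.00, 70.00).
horizontal leg: A = 150 × 16 = 2400.00, centroid at (97.00, 8.00).
gusset: A = ½·80·52 = 2080.00, centroid at (48.67, 33.33).
ΣA = 7560.00 mm²
ΣAx_c = (3080.00)(11.00) + (2400.00)(97.00) + (2080.00)(48.67) = 367906.67 mm³
ΣAy_c = (3080.00)(70.00) + (2400.00)(8.00) + (2080.00)(33.33) = 304133.33 mm³
x_c = 367906.67 / 7560.00 = 48.66 mm
y_c = 304133.33 / 7560.00 = 40.23 mm

x_c = 48.66 mm, y_c = 40.23 mm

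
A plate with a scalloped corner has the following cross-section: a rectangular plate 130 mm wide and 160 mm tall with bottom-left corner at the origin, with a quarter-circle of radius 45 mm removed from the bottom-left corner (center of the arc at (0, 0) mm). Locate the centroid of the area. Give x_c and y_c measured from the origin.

x_c = 68.80 mm, y_c = 85.04 mm

plate: A = 130 × 160 = 20800.00, centroid at (65.00, 80.00).
removed quarter-circle: A = −¼π·45² = -1590.43, centroid at (19.10, 19.10).
ΣA = 19209.57 mm², ΣAx_c = 1321625.00 mm³, ΣAy_c = 1633625.00 mm³.
x_c = 1321625.00/19209.57 = 68.80 mm; y_c = 1633625.00/19209.57 = 85.04 mm.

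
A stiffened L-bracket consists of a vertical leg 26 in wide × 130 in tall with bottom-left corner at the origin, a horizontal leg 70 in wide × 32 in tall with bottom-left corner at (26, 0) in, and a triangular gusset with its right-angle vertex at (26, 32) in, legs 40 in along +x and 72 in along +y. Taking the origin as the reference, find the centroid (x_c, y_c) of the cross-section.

x_c = 33.60 in, y_c = 47.62 in

vertical leg: A = 26 × 130 = 3380.00, centroid at (13.00, 65.00).
horizontal leg: A = 70 × 32 = 2240.00, centroid at (61.00, 16.00).
gusset: A = ½·40·72 = 1440.00, centroid at (39.33, 56.00).
ΣA = 7060.00 in²
ΣAx_c = (3380.00)(13.00) + (2240.00)(61.00) + (1440.00)(39.33) = 237220.00 in³
ΣAy_c = (3380.00)(65.00) + (2240.00)(16.00) + (1440.00)(56.00) = 336180.00 in³
x_c = 237220.00 / 7060.00 = 33.60 in
y_c = 336180.00 / 7060.00 = 47.62 in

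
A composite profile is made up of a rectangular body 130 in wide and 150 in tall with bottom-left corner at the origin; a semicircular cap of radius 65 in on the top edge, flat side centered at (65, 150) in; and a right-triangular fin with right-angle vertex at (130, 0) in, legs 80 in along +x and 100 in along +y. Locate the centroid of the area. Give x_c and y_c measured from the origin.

rectangular body: A = 130 × 150 = 19500.00, centroid at (65.00, 75.00).
semicircular top: A = ½π·65² = 6636.61, centroid at (65.00, 177.59).
triangular fin: A = ½·80·100 = 4000.00, centroid at (156.67, 33.33).
ΣA = 30136.61 in²
ΣAx_c = (19500.00)(65.00) + (6636.61)(65.00) + (4000.00)(156.67) = 2325546.61 in³
ΣAy_c = (19500.00)(75.00) + (6636.61)(177.59) + (4000.00)(33.33) = 2774408.84 in³
x_c = 2325546.61 / 30136.61 = 77.17 in
y_c = 2774408.84 / 30136.61 = 92.06 in

x_c = 77.17 in, y_c = 92.06 in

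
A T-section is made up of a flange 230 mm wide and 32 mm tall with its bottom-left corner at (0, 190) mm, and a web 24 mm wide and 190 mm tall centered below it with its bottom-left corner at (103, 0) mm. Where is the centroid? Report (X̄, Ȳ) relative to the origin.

X̄ = 115.00 mm, Ȳ = 163.54 mm

Part | A | x̄ᵢ | ȳᵢ | A·x̄ᵢ | A·ȳᵢ
web | 4560.00 | 115.00 | 95.00 | 524400.00 | 433200.00
flange | 7360.00 | 115.00 | 206.00 | 846400.00 | 1516160.00
Σ | 11920.00 |  |  | 1370800.00 | 1949360.00
X̄ = 1370800.00 / 11920.00 = 115.00 mm
Ȳ = 1949360.00 / 11920.00 = 163.54 mm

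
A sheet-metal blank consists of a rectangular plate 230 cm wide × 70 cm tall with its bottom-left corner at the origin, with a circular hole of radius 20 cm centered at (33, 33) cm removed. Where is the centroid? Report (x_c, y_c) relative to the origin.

x_c = 121.94 cm, y_c = 35.17 cm

plate: A = 230 × 70 = 16100.00, centroid at (115.00, 35.00).
hole: A = −π·20² = -1256.64, centroid at (33.00, 33.00).
ΣA = 14843.36 cm², ΣAx_c = 1810030.98 cm³, ΣAy_c = 522030.98 cm³.
x_c = 1810030.98/14843.36 = 121.94 cm; y_c = 522030.98/14843.36 = 35.17 cm.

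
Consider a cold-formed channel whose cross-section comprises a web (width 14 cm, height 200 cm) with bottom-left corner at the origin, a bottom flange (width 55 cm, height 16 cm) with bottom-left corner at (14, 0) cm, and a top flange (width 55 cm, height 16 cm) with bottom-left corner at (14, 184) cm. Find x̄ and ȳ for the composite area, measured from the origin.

web: A = 14 × 200 = 2800.00, centroid at (7.00, 100.00).
bottom flange: A = 55 × 16 = 880.00, centroid at (41.50, 8.00).
top flange: A = 55 × 16 = 880.00, centroid at (41.50, 192.00).
ΣA = 4560.00 cm², ΣAx̄ = 92640.00 cm³, ΣAȳ = 456000.00 cm³.
x̄ = 92640.00/4560.00 = 20.32 cm; ȳ = 456000.00/4560.00 = 100.00 cm.

x̄ = 20.32 cm, ȳ = 100.00 cm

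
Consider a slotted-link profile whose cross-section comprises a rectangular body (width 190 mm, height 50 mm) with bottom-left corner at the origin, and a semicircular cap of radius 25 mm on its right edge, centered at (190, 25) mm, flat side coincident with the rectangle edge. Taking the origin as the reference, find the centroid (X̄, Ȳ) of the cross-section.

rectangular body: A = 190 × 50 = 9500.00, centroid at (95.00, 25.00).
semicircular end: A = ½π·25² = 981.75, centroid at (200.61, 25.00).
ΣA = 10481.75 mm², ΣAX̄ = 1099448.73 mm³, ΣAȲ = 262043.69 mm³.
X̄ = 1099448.73/10481.75 = 104.89 mm; Ȳ = 262043.69/10481.75 = 25.00 mm.

X̄ = 104.89 mm, Ȳ = 25.00 mm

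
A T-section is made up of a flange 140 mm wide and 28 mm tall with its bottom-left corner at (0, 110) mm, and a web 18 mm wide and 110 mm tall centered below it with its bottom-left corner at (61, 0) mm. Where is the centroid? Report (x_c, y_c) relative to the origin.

x_c = 70.00 mm, y_c = 100.84 mm

web: A = 18 × 110 = 1980.00, centroid at (70.00, 55.00).
flange: A = 140 × 28 = 3920.00, centroid at (70.00, 124.00).
ΣA = 5900.00 mm², ΣAx_c = 413000.00 mm³, ΣAy_c = 594980.00 mm³.
x_c = 413000.00/5900.00 = 70.00 mm; y_c = 594980.00/5900.00 = 100.84 mm.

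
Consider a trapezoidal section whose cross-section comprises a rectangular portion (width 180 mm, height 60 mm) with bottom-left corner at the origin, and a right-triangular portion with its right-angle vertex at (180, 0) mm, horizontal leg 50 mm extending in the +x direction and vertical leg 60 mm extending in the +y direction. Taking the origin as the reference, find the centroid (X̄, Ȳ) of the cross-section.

rectangular portion: A = 180 × 60 = 10800.00, centroid at (90.00, 30.00).
triangular portion: A = ½·50·60 = 1500.00, centroid at (196.67, 20.00).
ΣA = 12300.00 mm²
ΣAX̄ = (10800.00)(90.00) + (1500.00)(196.67) = 1267000.00 mm³
ΣAȲ = (10800.00)(30.00) + (1500.00)(20.00) = 354000.00 mm³
X̄ = 1267000.00 / 12300.00 = 103.01 mm
Ȳ = 354000.00 / 12300.00 = 28.78 mm

X̄ = 103.01 mm, Ȳ = 28.78 mm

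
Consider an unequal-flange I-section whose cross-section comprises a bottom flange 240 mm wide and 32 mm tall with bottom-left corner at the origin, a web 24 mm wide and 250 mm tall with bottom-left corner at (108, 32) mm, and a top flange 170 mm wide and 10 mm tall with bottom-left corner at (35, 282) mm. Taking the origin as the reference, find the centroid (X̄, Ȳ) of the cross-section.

bottom flange: A = 240 × 32 = 7680.00, centroid at (120.00, 16.00).
web: A = 24 × 250 = 6000.00, centroid at (120.00, 157.00).
top flange: A = 170 × 10 = 1700.00, centroid at (120.00, 287.00).
ΣA = 15380.00 mm²
ΣAX̄ = (7680.00)(120.00) + (6000.00)(120.00) + (1700.00)(120.00) = 1845600.00 mm³
ΣAȲ = (7680.00)(16.00) + (6000.00)(157.00) + (1700.00)(287.00) = 1552780.00 mm³
X̄ = 1845600.00 / 15380.00 = 120.00 mm
Ȳ = 1552780.00 / 15380.00 = 100.96 mm

X̄ = 120.00 mm, Ȳ = 100.96 mm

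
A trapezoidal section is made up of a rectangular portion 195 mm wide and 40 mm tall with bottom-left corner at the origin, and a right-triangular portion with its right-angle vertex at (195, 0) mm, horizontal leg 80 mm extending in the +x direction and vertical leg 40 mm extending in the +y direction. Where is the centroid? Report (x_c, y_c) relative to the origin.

rectangular portion: A = 195 × 40 = 7800.00, centroid at (97.50, 20.00).
triangular portion: A = ½·80·40 = 1600.00, centroid at (221.67, 13.33).
ΣA = 9400.00 mm², ΣAx_c = 1115166.67 mm³, ΣAy_c = 177333.33 mm³.
x_c = 1115166.67/9400.00 = 118.63 mm; y_c = 177333.33/9400.00 = 18.87 mm.

x_c = 118.63 mm, y_c = 18.87 mm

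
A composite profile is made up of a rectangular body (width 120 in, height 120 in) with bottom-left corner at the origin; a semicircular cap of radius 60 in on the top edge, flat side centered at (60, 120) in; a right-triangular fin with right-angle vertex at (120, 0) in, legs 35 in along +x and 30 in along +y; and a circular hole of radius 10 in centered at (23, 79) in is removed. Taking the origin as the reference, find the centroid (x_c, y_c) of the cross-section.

x_c = 62.43 in, y_c = 82.26 in

rectangular body: A = 120 × 120 = 14400.00, centroid at (60.00, 60.00).
semicircular top: A = ½π·60² = 5654.87, centroid at (60.00, 145.46).
triangular fin: A = ½·35·30 = 525.00, centroid at (131.67, 10.00).
hole: A = −π·10² = -314.16, centroid at (23.00, 79.00).
ΣA = 20265.71 in², ΣAx_c = 1265191.34 in³, ΣAy_c = 1667015.43 in³.
x_c = 1265191.34/20265.71 = 62.43 in; y_c = 1667015.43/20265.71 = 82.26 in.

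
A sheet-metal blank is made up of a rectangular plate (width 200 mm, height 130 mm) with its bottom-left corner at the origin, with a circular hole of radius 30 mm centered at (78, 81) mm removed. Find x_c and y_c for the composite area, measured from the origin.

plate: A = 200 × 130 = 26000.00, centroid at (100.00, 65.00).
hole: A = −π·30² = -2827.43, centroid at (78.00, 81.00).
ΣA = 23172.57 mm², ΣAx_c = 2379460.20 mm³, ΣAy_c = 1460977.90 mm³.
x_c = 2379460.20/23172.57 = 102.68 mm; y_c = 1460977.90/23172.57 = 63.05 mm.

x_c = 102.68 mm, y_c = 63.05 mm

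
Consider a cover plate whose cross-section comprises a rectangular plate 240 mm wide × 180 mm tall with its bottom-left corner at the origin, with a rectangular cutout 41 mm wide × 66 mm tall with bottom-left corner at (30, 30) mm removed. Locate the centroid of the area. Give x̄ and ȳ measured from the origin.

x̄ = 124.64 mm, ȳ = 91.80 mm

plate: A = 240 × 180 = 43200.00, centroid at (120.00, 90.00).
hole: A = −(41 × 66) = -2706.00, centroid at (50.50, 63.00).
ΣA = 40494.00 mm²
ΣAx̄ = (43200.00)(120.00) + (-2706.00)(50.50) = 5047347.00 mm³
ΣAȳ = (43200.00)(90.00) + (-2706.00)(63.00) = 3717522.00 mm³
x̄ = 5047347.00 / 40494.00 = 124.64 mm
ȳ = 3717522.00 / 40494.00 = 91.80 mm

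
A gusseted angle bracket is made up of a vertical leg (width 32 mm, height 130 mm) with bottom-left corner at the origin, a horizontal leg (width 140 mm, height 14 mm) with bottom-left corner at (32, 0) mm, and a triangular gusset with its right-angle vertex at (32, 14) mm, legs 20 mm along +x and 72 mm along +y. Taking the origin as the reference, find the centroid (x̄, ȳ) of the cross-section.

x̄ = 43.03 mm, ȳ = 45.54 mm

vertical leg: A = 32 × 130 = 4160.00, centroid at (16.00, 65.00).
horizontal leg: A = 140 × 14 = 1960.00, centroid at (102.00, 7.00).
gusset: A = ½·20·72 = 720.00, centroid at (38.67, 38.00).
ΣA = 6840.00 mm²
ΣAx̄ = (4160.00)(16.00) + (1960.00)(102.00) + (720.00)(38.67) = 294320.00 mm³
ΣAȳ = (4160.00)(65.00) + (1960.00)(7.00) + (720.00)(38.00) = 311480.00 mm³
x̄ = 294320.00 / 6840.00 = 43.03 mm
ȳ = 311480.00 / 6840.00 = 45.54 mm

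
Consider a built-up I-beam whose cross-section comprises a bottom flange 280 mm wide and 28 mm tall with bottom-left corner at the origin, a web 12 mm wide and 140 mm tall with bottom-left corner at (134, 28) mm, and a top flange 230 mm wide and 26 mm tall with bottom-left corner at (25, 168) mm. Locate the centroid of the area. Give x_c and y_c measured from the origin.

x_c = 140.00 mm, y_c = 87.53 mm

bottom flange: A = 280 × 28 = 7840.00, centroid at (140.00, 14.00).
web: A = 12 × 140 = 1680.00, centroid at (140.00, 98.00).
top flange: A = 230 × 26 = 5980.00, centroid at (140.00, 181.00).
ΣA = 15500.00 mm²
ΣAx_c = (7840.00)(140.00) + (1680.00)(140.00) + (5980.00)(140.00) = 2170000.00 mm³
ΣAy_c = (7840.00)(14.00) + (1680.00)(98.00) + (5980.00)(181.00) = 1356780.00 mm³
x_c = 2170000.00 / 15500.00 = 140.00 mm
y_c = 1356780.00 / 15500.00 = 87.53 mm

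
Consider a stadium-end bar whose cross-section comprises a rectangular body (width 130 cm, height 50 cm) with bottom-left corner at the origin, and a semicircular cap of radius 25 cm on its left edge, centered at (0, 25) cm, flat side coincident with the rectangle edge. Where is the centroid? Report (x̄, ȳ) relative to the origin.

Part | A | x̄ᵢ | ȳᵢ | A·x̄ᵢ | A·ȳᵢ
rectangular body | 6500.00 | 65.00 | 25.00 | 422500.00 | 162500.00
semicircular end | 981.75 | -10.61 | 25.00 | -10416.67 | 24543.69
Σ | 7481.75 |  |  | 412083.33 | 187043.69
x̄ = 412083.33 / 7481.75 = 55.08 cm
ȳ = 187043.69 / 7481.75 = 25.00 cm

x̄ = 55.08 cm, ȳ = 25.00 cm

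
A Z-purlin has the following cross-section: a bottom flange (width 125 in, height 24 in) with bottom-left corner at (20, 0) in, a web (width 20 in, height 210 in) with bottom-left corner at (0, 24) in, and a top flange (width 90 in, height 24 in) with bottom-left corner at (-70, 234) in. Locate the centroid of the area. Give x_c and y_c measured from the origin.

x_c = 25.16 in, y_c = 118.50 in

bottom flange: A = 125 × 24 = 3000.00, centroid at (82.50, 12.00).
web: A = 20 × 210 = 4200.00, centroid at (10.00, 129.00).
top flange: A = 90 × 24 = 2160.00, centroid at (-25.00, 246.00).
ΣA = 9360.00 in²
ΣAx_c = (3000.00)(82.50) + (4200.00)(10.00) + (2160.00)(-25.00) = 235500.00 in³
ΣAy_c = (3000.00)(12.00) + (4200.00)(129.00) + (2160.00)(246.00) = 1109160.00 in³
x_c = 235500.00 / 9360.00 = 25.16 in
y_c = 1109160.00 / 9360.00 = 118.50 in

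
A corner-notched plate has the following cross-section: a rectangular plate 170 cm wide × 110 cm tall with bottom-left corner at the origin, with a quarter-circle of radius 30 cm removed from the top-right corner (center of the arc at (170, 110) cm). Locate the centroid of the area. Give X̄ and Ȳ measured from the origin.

plate: A = 170 × 110 = 18700.00, centroid at (85.00, 55.00).
removed quarter-circle: A = −¼π·30² = -706.86, centroid at (157.27, 97.27).
ΣA = 17993.14 cm²
ΣAX̄ = (18700.00)(85.00) + (-706.86)(157.27) = 1478334.08 cm³
ΣAȲ = (18700.00)(55.00) + (-706.86)(97.27) = 959745.58 cm³
X̄ = 1478334.08 / 17993.14 = 82.16 cm
Ȳ = 959745.58 / 17993.14 = 53.34 cm

X̄ = 82.16 cm, Ȳ = 53.34 cm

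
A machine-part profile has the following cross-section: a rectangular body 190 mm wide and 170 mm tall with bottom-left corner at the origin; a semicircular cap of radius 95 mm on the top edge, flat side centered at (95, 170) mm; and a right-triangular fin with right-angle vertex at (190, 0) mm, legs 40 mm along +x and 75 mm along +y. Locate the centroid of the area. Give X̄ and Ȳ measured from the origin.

X̄ = 98.39 mm, Ȳ = 120.15 mm

Part | A | x̄ᵢ | ȳᵢ | A·x̄ᵢ | A·ȳᵢ
rectangular body | 32300.00 | 95.00 | 85.00 | 3068500.00 | 2745500.00
semicircular top | 14176.44 | 95.00 | 210.32 | 1346761.50 | 2981577.60
triangular fin | 1500.00 | 203.33 | 25.00 | 305000.00 | 37500.00
Σ | 47976.44 |  |  | 4720261.50 | 5764577.60
X̄ = 4720261.50 / 47976.44 = 98.39 mm
Ȳ = 5764577.60 / 47976.44 = 120.15 mm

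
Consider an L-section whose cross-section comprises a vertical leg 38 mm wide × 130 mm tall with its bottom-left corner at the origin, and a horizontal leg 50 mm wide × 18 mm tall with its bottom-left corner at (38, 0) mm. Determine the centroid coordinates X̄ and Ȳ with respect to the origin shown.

vertical leg: A = 38 × 130 = 4940.00, centroid at (19.00, 65.00).
horizontal leg: A = 50 × 18 = 900.00, centroid at (63.00, 9.00).
ΣA = 5840.00 mm²
ΣAX̄ = (4940.00)(19.00) + (900.00)(63.00) = 150560.00 mm³
ΣAȲ = (4940.00)(65.00) + (900.00)(9.00) = 329200.00 mm³
X̄ = 150560.00 / 5840.00 = 25.78 mm
Ȳ = 329200.00 / 5840.00 = 56.37 mm

X̄ = 25.78 mm, Ȳ = 56.37 mm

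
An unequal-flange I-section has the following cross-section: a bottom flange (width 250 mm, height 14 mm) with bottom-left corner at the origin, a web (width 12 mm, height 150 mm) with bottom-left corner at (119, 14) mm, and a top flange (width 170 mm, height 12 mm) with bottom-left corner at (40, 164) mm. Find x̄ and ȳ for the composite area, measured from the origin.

Part | A | x̄ᵢ | ȳᵢ | A·x̄ᵢ | A·ȳᵢ
bottom flange | 3500.00 | 125.00 | 7.00 | 437500.00 | 24500.00
web | 1800.00 | 125.00 | 89.00 | 225000.00 | 160200.00
top flange | 2040.00 | 125.00 | 170.00 | 255000.00 | 346800.00
Σ | 7340.00 |  |  | 917500.00 | 531500.00
x̄ = 917500.00 / 7340.00 = 125.00 mm
ȳ = 531500.00 / 7340.00 = 72.41 mm

x̄ = 125.00 mm, ȳ = 72.41 mm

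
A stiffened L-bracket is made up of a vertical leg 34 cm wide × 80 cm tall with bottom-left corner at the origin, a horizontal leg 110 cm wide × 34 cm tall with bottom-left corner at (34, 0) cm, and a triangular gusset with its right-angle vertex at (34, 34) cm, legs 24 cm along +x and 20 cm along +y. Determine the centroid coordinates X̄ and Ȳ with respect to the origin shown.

X̄ = 58.09 cm, Ȳ = 27.19 cm

Part | A | x̄ᵢ | ȳᵢ | A·x̄ᵢ | A·ȳᵢ
vertical leg | 2720.00 | 17.00 | 40.00 | 46240.00 | 108800.00
horizontal leg | 3740.00 | 89.00 | 17.00 | 332860.00 | 63580.00
gusset | 240.00 | 42.00 | 40.67 | 10080.00 | 9760.00
Σ | 6700.00 |  |  | 389180.00 | 182140.00
X̄ = 389180.00 / 6700.00 = 58.09 cm
Ȳ = 182140.00 / 6700.00 = 27.19 cm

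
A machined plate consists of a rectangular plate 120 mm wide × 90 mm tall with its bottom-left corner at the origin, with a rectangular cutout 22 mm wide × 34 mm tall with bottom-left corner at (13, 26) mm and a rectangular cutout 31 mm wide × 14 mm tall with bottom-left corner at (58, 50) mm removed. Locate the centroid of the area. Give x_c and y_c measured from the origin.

x_c = 62.19 mm, y_c = 44.61 mm

plate: A = 120 × 90 = 10800.00, centroid at (60.00, 45.00).
hole 1: A = −(22 × 34) = -748.00, centroid at (24.00, 43.00).
hole 2: A = −(31 × 14) = -434.00, centroid at (73.50, 57.00).
ΣA = 9618.00 mm²
ΣAx_c = (10800.00)(60.00) + (-748.00)(24.00) + (-434.00)(73.50) = 598149.00 mm³
ΣAy_c = (10800.00)(45.00) + (-748.00)(43.00) + (-434.00)(57.00) = 429098.00 mm³
x_c = 598149.00 / 9618.00 = 62.19 mm
y_c = 429098.00 / 9618.00 = 44.61 mm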